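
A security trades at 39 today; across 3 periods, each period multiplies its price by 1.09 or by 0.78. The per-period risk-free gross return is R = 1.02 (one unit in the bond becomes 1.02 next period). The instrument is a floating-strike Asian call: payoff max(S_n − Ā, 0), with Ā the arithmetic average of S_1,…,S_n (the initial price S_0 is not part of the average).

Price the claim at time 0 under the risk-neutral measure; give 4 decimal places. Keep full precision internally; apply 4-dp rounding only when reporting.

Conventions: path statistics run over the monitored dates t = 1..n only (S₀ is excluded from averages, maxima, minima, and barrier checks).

Set p* = 0.7742 (from d < R < u); the path-dependent value is the discounted p*-expectation over all price paths.
Enumerate all 2^3 = 8 price paths (U = up ×1.09, D = down ×0.78); each path with k up-moves has probability p*^k·(1−p*)^(3−k).
DDD: Ā=24.2184, payoff=0.0000, prob=0.011514
UDD: Ā=33.8436, payoff=0.0000, prob=0.039475
DUD: Ā=29.8136, payoff=0.0000, prob=0.039475
UUD: Ā=41.6626, payoff=0.0000, prob=0.135343
DDU: Ā=26.6702, payoff=0.0000, prob=0.039475
UDU: Ā=37.2699, payoff=0.0000, prob=0.135343
DUU: Ā=33.2399, payoff=2.9021, prob=0.135343
UUU: Ā=46.4507, payoff=4.0555, prob=0.464033
Price = Σ prob·payoff / R^3 = 2.274638 / 1.061208 = 2.1434

price = 2.1434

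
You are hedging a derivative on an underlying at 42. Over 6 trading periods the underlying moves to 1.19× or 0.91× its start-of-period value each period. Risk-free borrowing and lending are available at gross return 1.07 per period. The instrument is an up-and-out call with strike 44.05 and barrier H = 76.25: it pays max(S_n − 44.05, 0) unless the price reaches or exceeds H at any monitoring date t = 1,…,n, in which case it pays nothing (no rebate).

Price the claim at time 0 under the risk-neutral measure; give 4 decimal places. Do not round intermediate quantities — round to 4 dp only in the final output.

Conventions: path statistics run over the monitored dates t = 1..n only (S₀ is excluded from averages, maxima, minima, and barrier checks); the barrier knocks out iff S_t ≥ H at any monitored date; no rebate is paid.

Under the martingale measure an up-move has probability p* = 0.5714; value the claim as the probability-weighted average of per-path payoffs, discounted 6 periods at R = 1.07.
Enumerate all 2^6 = 64 price paths (U = up ×1.19, D = down ×0.91); each path with k up-moves has probability p*^k·(1−p*)^(6−k).
DDDDDD: M=38.2200, payoff=0.0000, prob=0.006196
UDDDDD: M=49.9800, payoff=0.0000, prob=0.008262
DUDDDD: M=45.4818, payoff=0.0000, prob=0.008262
UUDDDD: M=59.4762, payoff=0.0000, prob=0.011016
DDUDDD: M=41.3884, payoff=0.0000, prob=0.008262
UDUDDD: M=54.1233, payoff=0.0000, prob=0.011016
DUUDDD: M=54.1233, payoff=0.0000, prob=0.011016
UUUDDD: M=70.7767, payoff=9.2853, prob=0.014688
DDDUDD: M=38.2200, payoff=0.0000, prob=0.008262
UDDUDD: M=49.9800, payoff=0.0000, prob=0.011016
DUDUDD: M=49.2522, payoff=0.0000, prob=0.011016
UUDUDD: M=64.4068, payoff=9.2853, prob=0.014688
DDUUDD: M=49.2522, payoff=0.0000, prob=0.011016
UDUUDD: M=64.4068, payoff=9.2853, prob=0.014688
DUUUDD: M=64.4068, payoff=9.2853, prob=0.014688
UUUUDD: M=84.2242, payoff=0.0000, prob=0.019584
DDDDUD: M=38.2200, payoff=0.0000, prob=0.008262
UDDDUD: M=49.9800, payoff=0.0000, prob=0.011016
DUDDUD: M=45.4818, payoff=0.0000, prob=0.011016
UUDDUD: M=59.4762, payoff=9.2853, prob=0.014688
DDUDUD: M=44.8195, payoff=0.0000, prob=0.011016
UDUDUD: M=58.6102, payoff=9.2853, prob=0.014688
DUUDUD: M=58.6102, payoff=9.2853, prob=0.014688
UUUDUD: M=76.6441, payoff=0.0000, prob=0.019584
DDDUUD: M=44.8195, payoff=0.0000, prob=0.011016
UDDUUD: M=58.6102, payoff=9.2853, prob=0.014688
DUDUUD: M=58.6102, payoff=9.2853, prob=0.014688
UUDUUD: M=76.6441, payoff=0.0000, prob=0.019584
DDUUUD: M=58.6102, payoff=9.2853, prob=0.014688
UDUUUD: M=76.6441, payoff=0.0000, prob=0.019584
DUUUUD: M=76.6441, payoff=0.0000, prob=0.019584
UUUUUD: M=100.2269, payoff=0.0000, prob=0.026112
DDDDDU: M=38.2200, payoff=0.0000, prob=0.008262
UDDDDU: M=49.9800, payoff=0.0000, prob=0.011016
DUDDDU: M=45.4818, payoff=0.0000, prob=0.011016
UUDDDU: M=59.4762, payoff=9.2853, prob=0.014688
DDUDDU: M=41.3884, payoff=0.0000, prob=0.011016
UDUDDU: M=54.1233, payoff=9.2853, prob=0.014688
DUUDDU: M=54.1233, payoff=9.2853, prob=0.014688
UUUDDU: M=70.7767, payoff=25.6961, prob=0.019584
DDDUDU: M=40.7858, payoff=0.0000, prob=0.011016
UDDUDU: M=53.3353, payoff=9.2853, prob=0.014688
DUDUDU: M=53.3353, payoff=9.2853, prob=0.014688
UUDUDU: M=69.7461, payoff=25.6961, prob=0.019584
DDUUDU: M=53.3353, payoff=9.2853, prob=0.014688
UDUUDU: M=69.7461, payoff=25.6961, prob=0.019584
DUUUDU: M=69.7461, payoff=25.6961, prob=0.019584
UUUUDU: M=91.2064, payoff=0.0000, prob=0.026112
DDDDUU: M=40.7858, payoff=0.0000, prob=0.011016
UDDDUU: M=53.3353, payoff=9.2853, prob=0.014688
DUDDUU: M=53.3353, payoff=9.2853, prob=0.014688
UUDDUU: M=69.7461, payoff=25.6961, prob=0.019584
DDUDUU: M=53.3353, payoff=9.2853, prob=0.014688
UDUDUU: M=69.7461, payoff=25.6961, prob=0.019584
DUUDUU: M=69.7461, payoff=25.6961, prob=0.019584
UUUDUU: M=91.2064, payoff=0.0000, prob=0.026112
DDDUUU: M=53.3353, payoff=9.2853, prob=0.014688
UDDUUU: M=69.7461, payoff=25.6961, prob=0.019584
DUDUUU: M=69.7461, payoff=25.6961, prob=0.019584
UUDUUU: M=91.2064, payoff=0.0000, prob=0.026112
DDUUUU: M=69.7461, payoff=25.6961, prob=0.019584
UDUUUU: M=91.2064, payoff=0.0000, prob=0.026112
DUUUUU: M=91.2064, payoff=0.0000, prob=0.026112
UUUUUU: M=119.2700, payoff=0.0000, prob=0.034815
Price = Σ prob·payoff / R^6 = 7.759832 / 1.500730 = 5.1707

price = 5.1707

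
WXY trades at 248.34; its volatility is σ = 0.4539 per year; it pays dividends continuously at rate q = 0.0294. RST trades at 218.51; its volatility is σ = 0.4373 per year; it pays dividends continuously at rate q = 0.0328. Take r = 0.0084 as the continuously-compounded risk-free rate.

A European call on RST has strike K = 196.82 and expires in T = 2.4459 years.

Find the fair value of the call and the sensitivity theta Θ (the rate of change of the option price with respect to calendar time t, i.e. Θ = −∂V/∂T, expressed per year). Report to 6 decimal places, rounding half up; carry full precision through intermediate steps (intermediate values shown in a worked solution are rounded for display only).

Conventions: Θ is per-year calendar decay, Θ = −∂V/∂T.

price = 57.317441
Θ = -6.631265

σ√T = 0.4373·√2.4459 = 0.683910
d₁ = (ln(S/K) + (r−q+σ²/2)T) / (σ√T) = (ln(218.51/196.82) + (0.0084−0.0328+0.4373²/2)·2.4459) / 0.683910 = (0.104542 + 0.174186) / 0.683910 = 0.407552
d₂ = d₁ − σ√T = 0.407552 − 0.683910 = -0.276358
e^{−rT} = 0.979664
e^{−qT} = 0.922908
N(d₁) = 0.658199,  N(d₂) = 0.391136
Call price V = S·e^{−qT}·N(d₁) − K·e^{−rT}·N(d₂) = 132.735391 − 75.417949 = 57.317441
φ(d₁) = (1/√(2π))·e^{−d₁²/2} = 0.367149
Θ = −S·e^{−qT}·φ(d₁)·σ/(2√T) + q·S·e^{−qT}·N(d₁) − r·K·e^{−rT}·N(d₂) = −10.351475 + 4.353721 − 0.633511 = -6.631265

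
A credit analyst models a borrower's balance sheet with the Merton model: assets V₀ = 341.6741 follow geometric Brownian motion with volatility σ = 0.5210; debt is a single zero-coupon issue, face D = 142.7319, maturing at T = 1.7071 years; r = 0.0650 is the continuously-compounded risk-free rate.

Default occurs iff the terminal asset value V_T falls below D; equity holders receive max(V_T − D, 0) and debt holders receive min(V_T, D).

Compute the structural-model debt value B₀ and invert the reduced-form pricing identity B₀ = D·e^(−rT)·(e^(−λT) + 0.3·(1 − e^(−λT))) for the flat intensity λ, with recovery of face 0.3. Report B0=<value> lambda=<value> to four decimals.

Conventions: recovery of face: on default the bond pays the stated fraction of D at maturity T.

B0=123.2165 lambda=0.0304

Work the structural quantities from V₀ = 341.6741 against face 142.7319:
d₁ = [ln(V₀/D) + (r + σ²/2)T] / (σ√T)
   = [ln(341.6741/142.7319) + (0.0650 + 0.5·0.5210²)·1.7071] / (0.5210·√1.7071)
   = [0.872889 + 0.342650] / 0.680718 = 1.785672
d₂ = d₁ − σ√T = 1.785672 − 0.680718 = 1.104954
N(d₁) = 0.962924,  N(d₂) = 0.865410,  e^(−rT) = 0.894973
E₀ = V₀·N(d₁) − D·e^(−rT)·N(d₂)
   = 341.6741·0.962924 − 142.7319·0.894973·0.865410 = 218.457560
B₀ = V₀ − E₀ = 341.6741 − 218.457560 = 123.216540
e^(−λT) = (B₀·e^(rT)/D − 0.3)/(1 − 0.3) = (123.2165·1.117352/142.7319 − 0.3)/0.7 = 0.94939853
λ = −ln(0.94939853)/1.7071 = 0.030418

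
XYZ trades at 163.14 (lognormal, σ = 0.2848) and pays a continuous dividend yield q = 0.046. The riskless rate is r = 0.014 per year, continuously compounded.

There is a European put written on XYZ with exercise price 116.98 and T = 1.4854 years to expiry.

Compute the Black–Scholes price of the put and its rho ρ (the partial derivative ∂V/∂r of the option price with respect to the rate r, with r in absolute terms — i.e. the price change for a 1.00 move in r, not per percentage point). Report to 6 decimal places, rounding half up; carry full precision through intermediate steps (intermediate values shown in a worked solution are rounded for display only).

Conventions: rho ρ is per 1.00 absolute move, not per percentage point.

price = 5.261690
ρ = -44.006477

σ√T = 0.2848·√1.4854 = 0.347106
d₁ = (ln(S/K) + (r−q+σ²/2)T) / (σ√T) = (ln(163.14/116.98) + (0.014−0.046+0.2848²/2)·1.4854) / 0.347106 = (0.332606 + 0.012708) / 0.347106 = 0.994839
d₂ = d₁ − σ√T = 0.994839 − 0.347106 = 0.647733
e^{−rT} = 0.979419
e^{−qT} = 0.933954
N(−d₁) = 0.159907,  N(−d₂) = 0.258579
Put price V = K·e^{−rT}·N(−d₂) − S·e^{−qT}·N(−d₁) = 29.626011 − 24.364321 = 5.261690
ρ = −K·T·e^{−rT}·N(−d₂) = -44.006477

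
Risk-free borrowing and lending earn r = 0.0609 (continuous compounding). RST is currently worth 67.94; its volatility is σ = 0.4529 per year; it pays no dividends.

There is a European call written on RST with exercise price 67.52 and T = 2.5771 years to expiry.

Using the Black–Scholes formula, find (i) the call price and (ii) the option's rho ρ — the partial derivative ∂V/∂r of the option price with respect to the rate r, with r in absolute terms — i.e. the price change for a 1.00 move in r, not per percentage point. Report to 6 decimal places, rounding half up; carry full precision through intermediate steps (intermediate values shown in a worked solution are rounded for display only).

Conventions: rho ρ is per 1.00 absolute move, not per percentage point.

σ√T = 0.4529·√2.5771 = 0.727056
d₁ = (ln(S/K) + (r+σ²/2)T) / (σ√T) = (ln(67.94/67.52) + (0.0609+0.4529²/2)·2.5771) / 0.727056 = (0.006201 + 0.421251) / 0.727056 = 0.587921
d₂ = d₁ − σ√T = 0.587921 − 0.727056 = -0.139135
e^{−rT} = 0.854751
N(d₁) = 0.721707,  N(d₂) = 0.444672
Call price V = S·N(d₁) − K·e^{−rT}·N(d₂) = 49.032804 − 25.663242 = 23.369563
ρ = K·T·e^{−rT}·N(d₂) = 66.136740

price = 23.369563
ρ = 66.136740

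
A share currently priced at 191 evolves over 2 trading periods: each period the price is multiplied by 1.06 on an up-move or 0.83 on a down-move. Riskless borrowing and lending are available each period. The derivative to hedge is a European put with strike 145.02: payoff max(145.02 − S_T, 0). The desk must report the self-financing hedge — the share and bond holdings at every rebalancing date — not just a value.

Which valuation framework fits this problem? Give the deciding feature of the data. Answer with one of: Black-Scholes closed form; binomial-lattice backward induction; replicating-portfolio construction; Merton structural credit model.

Key observation: what is demanded is not a single number but the (Δ, B) position at each node of the 1.06/0.83 tree starting at 191; constructing those positions is the replicating-portfolio method.

framework: replicating-portfolio construction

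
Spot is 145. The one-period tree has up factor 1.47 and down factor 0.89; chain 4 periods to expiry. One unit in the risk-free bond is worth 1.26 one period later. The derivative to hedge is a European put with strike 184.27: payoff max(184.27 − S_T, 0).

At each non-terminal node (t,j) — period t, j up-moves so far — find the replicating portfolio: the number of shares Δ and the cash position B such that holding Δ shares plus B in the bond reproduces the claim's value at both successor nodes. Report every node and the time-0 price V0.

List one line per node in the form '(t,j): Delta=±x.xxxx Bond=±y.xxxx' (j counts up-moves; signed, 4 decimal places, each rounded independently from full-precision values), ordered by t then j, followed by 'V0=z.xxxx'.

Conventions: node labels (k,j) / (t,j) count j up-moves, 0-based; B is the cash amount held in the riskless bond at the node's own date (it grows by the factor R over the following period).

Arbitrage-free pricing uses the up-move probability p* = (R−d)/(u−d) = 0.6379, discounting each step at R = 1.26.
Terminal payoffs: V(4,0)=93.2938, V(4,1)=34.0059, V(4,2)=0.0000, V(4,3)=0.0000, V(4,4)=0.0000
Node (3,0) S=102.2205: V=(p*·34.0059+(1−p*)·93.2938)/1.26=44.0255; Δ=(34.0059−93.2938)/(150.2641−90.9762)=-1.0000; B=V−Δ·S=146.2460
Node (3,1) S=168.8361: V=(p*·0.0000+(1−p*)·34.0059)/1.26=9.7718; Δ=(0.0000−34.0059)/(248.1891−150.2641)=-0.3473; B=V−Δ·S=68.4026
Node (3,2) S=278.8641: V=(p*·0.0000+(1−p*)·0.0000)/1.26=0.0000; Δ=(0.0000−0.0000)/(409.9303−248.1891)=0.0000; B=V−Δ·S=0.0000
Node (3,3) S=460.5958: V=(p*·0.0000+(1−p*)·0.0000)/1.26=0.0000; Δ=(0.0000−0.0000)/(677.0759−409.9303)=0.0000; B=V−Δ·S=0.0000
Node (2,0) S=114.8545: V=(p*·9.7718+(1−p*)·44.0255)/1.26=17.5984; Δ=(9.7718−44.0255)/(168.8361−102.2205)=-0.5142; B=V−Δ·S=76.6566
Node (2,1) S=189.7035: V=(p*·0.0000+(1−p*)·9.7718)/1.26=2.8080; Δ=(0.0000−9.7718)/(278.8641−168.8361)=-0.0888; B=V−Δ·S=19.6559
Node (2,2) S=313.3305: V=(p*·0.0000+(1−p*)·0.0000)/1.26=0.0000; Δ=(0.0000−0.0000)/(460.5958−278.8641)=0.0000; B=V−Δ·S=0.0000
Node (1,0) S=129.0500: V=(p*·2.8080+(1−p*)·17.5984)/1.26=6.4787; Δ=(2.8080−17.5984)/(189.7035−114.8545)=-0.1976; B=V−Δ·S=31.9794
Node (1,1) S=213.1500: V=(p*·0.0000+(1−p*)·2.8080)/1.26=0.8069; Δ=(0.0000−2.8080)/(313.3305−189.7035)=-0.0227; B=V−Δ·S=5.6483
Node (0,0) S=145.0000: V=(p*·0.8069+(1−p*)·6.4787)/1.26=2.2702; Δ=(0.8069−6.4787)/(213.1500−129.0500)=-0.0674; B=V−Δ·S=12.0492
Check: Δ(0,0)·S0 + B(0,0) = 2.2702 = V0.

(0,0): Delta=-0.0674 Bond=12.0492
(1,0): Delta=-0.1976 Bond=31.9794
(1,1): Delta=-0.0227 Bond=5.6483
(2,0): Delta=-0.5142 Bond=76.6566
(2,1): Delta=-0.0888 Bond=19.6559
(2,2): Delta=0.0000 Bond=0.0000
(3,0): Delta=-1.0000 Bond=146.2460
(3,1): Delta=-0.3473 Bond=68.4026
(3,2): Delta=0.0000 Bond=0.0000
(3,3): Delta=0.0000 Bond=0.0000
V0=2.2702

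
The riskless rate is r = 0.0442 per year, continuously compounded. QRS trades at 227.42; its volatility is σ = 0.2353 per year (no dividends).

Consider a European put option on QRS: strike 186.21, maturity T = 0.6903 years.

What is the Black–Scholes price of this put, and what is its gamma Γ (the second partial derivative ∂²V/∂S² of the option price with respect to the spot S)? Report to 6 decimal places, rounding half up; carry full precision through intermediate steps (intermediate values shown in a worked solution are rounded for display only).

price = 2.314272
Γ = 0.003973

σ√T = 0.2353·√0.6903 = 0.195497
d₁ = (ln(S/K) + (r+σ²/2)T) / (σ√T) = (ln(227.42/186.21) + (0.0442+0.2353²/2)·0.6903) / 0.195497 = (0.199923 + 0.049621) / 0.195497 = 1.276459
d₂ = d₁ − σ√T = 1.276459 − 0.195497 = 1.080962
e^{−rT} = 0.969950
N(−d₁) = 0.100897,  N(−d₂) = 0.139857
Put price V = K·e^{−rT}·N(−d₂) − S·N(−d₁) = 25.260194 − 22.945922 = 2.314272
φ(d₁) = (1/√(2π))·e^{−d₁²/2} = 0.176645
Γ = φ(d₁) / (S·σ·√T) = 0.003973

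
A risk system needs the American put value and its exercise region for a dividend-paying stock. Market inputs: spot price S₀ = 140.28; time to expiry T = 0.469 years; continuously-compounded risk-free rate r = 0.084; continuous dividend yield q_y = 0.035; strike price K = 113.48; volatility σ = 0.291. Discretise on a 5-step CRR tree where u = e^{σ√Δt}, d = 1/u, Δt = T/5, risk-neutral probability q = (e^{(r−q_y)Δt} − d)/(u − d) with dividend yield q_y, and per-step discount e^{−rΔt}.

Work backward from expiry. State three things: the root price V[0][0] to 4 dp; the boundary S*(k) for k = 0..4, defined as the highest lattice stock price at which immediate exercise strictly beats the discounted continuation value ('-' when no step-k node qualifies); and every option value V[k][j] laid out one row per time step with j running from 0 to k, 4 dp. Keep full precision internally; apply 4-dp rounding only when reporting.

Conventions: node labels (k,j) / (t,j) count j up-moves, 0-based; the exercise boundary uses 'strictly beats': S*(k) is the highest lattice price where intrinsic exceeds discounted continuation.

Δt=0.09380, u=1.09322, d=0.91473, q=0.50354, disc=e^(-rΔt)=0.99215
k=5 terminal: V=max(K-S,0) → 23.6409 6.1113 0.0000 0.0000 0.0000 0.0000
k=4: j=0 S=98.2136 intr=15.2664 cont=14.6977 V=15.2664[EX]; j=1 S=117.3772 intr=0.0000 cont=3.0102 V=3.0102[hold]; j=2 S=140.2800 intr=0.0000 cont=0.0000 V=0.0000[hold]; j=3 S=167.6517 intr=0.0000 cont=0.0000 V=0.0000[hold]; j=4 S=200.3641 intr=0.0000 cont=0.0000 V=0.0000[hold]  S*(4)=98.2136
k=3: j=0 S=107.3687 intr=6.1113 cont=9.0235 V=9.0235[hold]; j=1 S=128.3186 intr=0.0000 cont=1.4827 V=1.4827[hold]; j=2 S=153.3564 intr=0.0000 cont=0.0000 V=0.0000[hold]; j=3 S=183.2795 intr=0.0000 cont=0.0000 V=0.0000[hold]  S*(3)=-
k=2: j=0 S=117.3772 intr=0.0000 cont=5.1853 V=5.1853[hold]; j=1 S=140.2800 intr=0.0000 cont=0.7303 V=0.7303[hold]; j=2 S=167.6517 intr=0.0000 cont=0.0000 V=0.0000[hold]  S*(2)=-
k=1: j=0 S=128.3186 intr=0.0000 cont=2.9189 V=2.9189[hold]; j=1 S=153.3564 intr=0.0000 cont=0.3597 V=0.3597[hold]  S*(1)=-
k=0: j=0 S=140.2800 intr=0.0000 cont=1.6175 V=1.6175[hold]  S*(0)=-

price = 1.6175
boundary = - - - - 98.2136
tree:
1.6175
2.9189 0.3597
5.1853 0.7303 0.0000
9.0235 1.4827 0.0000 0.0000
15.2664 3.0102 0.0000 0.0000 0.0000
23.6409 6.1113 0.0000 0.0000 0.0000 0.0000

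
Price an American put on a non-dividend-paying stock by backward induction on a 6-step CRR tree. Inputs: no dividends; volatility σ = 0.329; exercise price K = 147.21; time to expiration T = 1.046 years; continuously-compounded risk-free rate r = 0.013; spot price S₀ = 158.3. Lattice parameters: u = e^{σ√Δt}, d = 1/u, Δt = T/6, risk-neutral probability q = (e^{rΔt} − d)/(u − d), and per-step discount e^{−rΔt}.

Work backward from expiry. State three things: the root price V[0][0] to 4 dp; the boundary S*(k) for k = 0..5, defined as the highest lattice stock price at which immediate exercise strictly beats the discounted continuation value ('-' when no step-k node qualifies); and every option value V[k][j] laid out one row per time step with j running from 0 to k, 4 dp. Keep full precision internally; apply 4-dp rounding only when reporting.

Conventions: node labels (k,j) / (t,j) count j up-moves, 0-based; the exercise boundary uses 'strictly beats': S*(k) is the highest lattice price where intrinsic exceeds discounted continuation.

Δt=0.17433, u=1.14725, d=0.87165, q=0.47394, disc=e^(-rΔt)=0.99774
k=6 terminal: V=max(K-S,0) → 77.7825 55.8307 26.9380 0.0000 0.0000 0.0000 0.0000
k=5: j=0 S=79.6507 intr=67.5593 cont=67.2260 V=67.5593[EX]; j=1 S=104.8350 intr=42.3750 cont=42.0418 V=42.3750[EX]; j=2 S=137.9821 intr=9.2279 cont=14.1388 V=14.1388[hold]; j=3 S=181.6097 intr=0.0000 cont=0.0000 V=0.0000[hold]; j=4 S=239.0318 intr=0.0000 cont=0.0000 V=0.0000[hold]; j=5 S=314.6097 intr=0.0000 cont=0.0000 V=0.0000[hold]  S*(5)=104.8350
k=4: j=0 S=91.3793 intr=55.8307 cont=55.4974 V=55.8307[EX]; j=1 S=120.2720 intr=26.9380 cont=28.9270 V=28.9270[hold]; j=2 S=158.3000 intr=0.0000 cont=7.4210 V=7.4210[hold]; j=3 S=208.3519 intr=0.0000 cont=0.0000 V=0.0000[hold]; j=4 S=274.2293 intr=0.0000 cont=0.0000 V=0.0000[hold]  S*(4)=91.3793
k=3: j=0 S=104.8350 intr=42.3750 cont=42.9823 V=42.9823[hold]; j=1 S=137.9821 intr=9.2279 cont=18.6919 V=18.6919[hold]; j=2 S=181.6097 intr=0.0000 cont=3.8950 V=3.8950[hold]; j=3 S=239.0318 intr=0.0000 cont=0.0000 V=0.0000[hold]  S*(3)=-
k=2: j=0 S=120.2720 intr=26.9380 cont=31.3988 V=31.3988[hold]; j=1 S=158.3000 intr=0.0000 cont=11.6526 V=11.6526[hold]; j=2 S=208.3519 intr=0.0000 cont=2.0444 V=2.0444[hold]  S*(2)=-
k=1: j=0 S=137.9821 intr=9.2279 cont=21.9903 V=21.9903[hold]; j=1 S=181.6097 intr=0.0000 cont=7.0827 V=7.0827[hold]  S*(1)=-
k=0: j=0 S=158.3000 intr=0.0000 cont=14.8911 V=14.8911[hold]  S*(0)=-

price = 14.8911
boundary = - - - - 91.3793 104.8350
tree:
14.8911
21.9903 7.0827
31.3988 11.6526 2.0444
42.9823 18.6919 3.8950 0.0000
55.8307 28.9270 7.4210 0.0000 0.0000
67.5593 42.3750 14.1388 0.0000 0.0000 0.0000
77.7825 55.8307 26.9380 0.0000 0.0000 0.0000 0.0000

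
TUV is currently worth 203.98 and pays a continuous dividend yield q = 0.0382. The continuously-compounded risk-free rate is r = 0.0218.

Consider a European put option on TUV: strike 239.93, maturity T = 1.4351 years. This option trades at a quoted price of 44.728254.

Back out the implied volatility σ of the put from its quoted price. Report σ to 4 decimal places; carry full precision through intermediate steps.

At σ = 0.1855 the Black–Scholes value reproduces the quote:
σ√T = 0.1855·√1.4351 = 0.222221
d₁ = (ln(S/K) + (r−q+σ²/2)T) / (σ√T) = (ln(203.98/239.93) + (0.0218−0.0382+0.1855²/2)·1.4351) / 0.222221 = (-0.162325 + 0.001155) / 0.222221 = -0.725268
d₂ = d₁ − σ√T = -0.725268 − 0.222221 = -0.947489
e^{−rT} = 0.969199
e^{−qT} = 0.946655
N(−d₁) = 0.765856,  N(−d₂) = 0.828305
V = K·e^{−rT}·N(−d₂) − S·e^{−qT}·N(−d₁) = 192.614062 − 147.885808 = 44.728254 (equal to the quote); since ∂V/∂σ > 0 for all σ, the implied volatility is unique

sigma = 0.1855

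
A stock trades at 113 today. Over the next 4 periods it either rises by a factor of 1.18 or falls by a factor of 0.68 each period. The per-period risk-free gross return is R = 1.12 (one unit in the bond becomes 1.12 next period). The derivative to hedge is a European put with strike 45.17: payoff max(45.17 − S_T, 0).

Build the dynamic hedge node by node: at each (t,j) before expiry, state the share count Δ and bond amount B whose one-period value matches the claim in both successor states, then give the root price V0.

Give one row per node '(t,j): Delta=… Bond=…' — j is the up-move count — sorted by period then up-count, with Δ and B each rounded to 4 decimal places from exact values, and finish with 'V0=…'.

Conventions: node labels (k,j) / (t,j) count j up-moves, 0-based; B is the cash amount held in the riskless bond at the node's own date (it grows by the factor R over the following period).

Under the risk-neutral measure, an up-move has probability p* = (R−d)/(u−d) = 0.8800 and values discount at R = 1.12.
Expiry values: V(4,0)=21.0090, V(4,1)=3.2436, V(4,2)=0.0000, V(4,3)=0.0000, V(4,4)=0.0000
(3,0): S=35.5308. Δ = (V_up−V_dn)/(S_up−S_dn) = (3.2436−21.0090)/(41.9264−24.1610) = -1.0000. V = [p*·3.2436 + (1−p*)·21.0090]/1.12 = 4.7995. B = V − Δ·S = 40.3304.
(3,1): S=61.6564. Δ = (V_up−V_dn)/(S_up−S_dn) = (0.0000−3.2436)/(72.7546−41.9264) = -0.1052. V = [p*·0.0000 + (1−p*)·3.2436]/1.12 = 0.3475. B = V − Δ·S = 6.8348.
(3,2): S=106.9920. Δ = (V_up−V_dn)/(S_up−S_dn) = (0.0000−0.0000)/(126.2506−72.7546) = 0.0000. V = [p*·0.0000 + (1−p*)·0.0000]/1.12 = 0.0000. B = V − Δ·S = 0.0000.
(3,3): S=185.6626. Δ = (V_up−V_dn)/(S_up−S_dn) = (0.0000−0.0000)/(219.0819−126.2506) = 0.0000. V = [p*·0.0000 + (1−p*)·0.0000]/1.12 = 0.0000. B = V − Δ·S = 0.0000.
(2,0): S=52.2512. Δ = (V_up−V_dn)/(S_up−S_dn) = (0.3475−4.7995)/(61.6564−35.5308) = -0.1704. V = [p*·0.3475 + (1−p*)·4.7995]/1.12 = 0.7873. B = V − Δ·S = 9.6913.
(2,1): S=90.6712. Δ = (V_up−V_dn)/(S_up−S_dn) = (0.0000−0.3475)/(106.9920−61.6564) = -0.0077. V = [p*·0.0000 + (1−p*)·0.3475]/1.12 = 0.0372. B = V − Δ·S = 0.7323.
(2,2): S=157.3412. Δ = (V_up−V_dn)/(S_up−S_dn) = (0.0000−0.0000)/(185.6626−106.9920) = 0.0000. V = [p*·0.0000 + (1−p*)·0.0000]/1.12 = 0.0000. B = V − Δ·S = 0.0000.
(1,0): S=76.8400. Δ = (V_up−V_dn)/(S_up−S_dn) = (0.0372−0.7873)/(90.6712−52.2512) = -0.0195. V = [p*·0.0372 + (1−p*)·0.7873]/1.12 = 0.1136. B = V − Δ·S = 1.6137.
(1,1): S=133.3400. Δ = (V_up−V_dn)/(S_up−S_dn) = (0.0000−0.0372)/(157.3412−90.6712) = -0.0006. V = [p*·0.0000 + (1−p*)·0.0372]/1.12 = 0.0040. B = V − Δ·S = 0.0785.
(0,0): S=113.0000. Δ = (V_up−V_dn)/(S_up−S_dn) = (0.0040−0.1136)/(133.3400−76.8400) = -0.0019. V = [p*·0.0040 + (1−p*)·0.1136]/1.12 = 0.0153. B = V − Δ·S = 0.2345.
Sanity check at the root: Δ(0,0)·S0 + B(0,0) reproduces V0 = 0.0153.

(0,0): Delta=-0.0019 Bond=0.2345
(1,0): Delta=-0.0195 Bond=1.6137
(1,1): Delta=-0.0006 Bond=0.0785
(2,0): Delta=-0.1704 Bond=9.6913
(2,1): Delta=-0.0077 Bond=0.7323
(2,2): Delta=0.0000 Bond=0.0000
(3,0): Delta=-1.0000 Bond=40.3304
(3,1): Delta=-0.1052 Bond=6.8348
(3,2): Delta=0.0000 Bond=0.0000
(3,3): Delta=0.0000 Bond=0.0000
V0=0.0153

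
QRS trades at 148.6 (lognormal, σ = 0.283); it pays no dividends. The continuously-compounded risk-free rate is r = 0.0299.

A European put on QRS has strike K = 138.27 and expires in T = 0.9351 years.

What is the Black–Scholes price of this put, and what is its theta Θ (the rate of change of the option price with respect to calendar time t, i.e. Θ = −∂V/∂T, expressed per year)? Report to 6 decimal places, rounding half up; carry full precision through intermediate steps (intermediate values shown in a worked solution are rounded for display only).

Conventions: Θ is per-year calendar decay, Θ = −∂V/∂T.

σ√T = 0.283·√0.9351 = 0.273663
d₁ = (ln(S/K) + (r+σ²/2)T) / (σ√T) = (ln(148.6/138.27) + (0.0299+0.283²/2)·0.9351) / 0.273663 = (0.072050 + 0.065405) / 0.273663 = 0.502279
d₂ = d₁ − σ√T = 0.502279 − 0.273663 = 0.228616
e^{−rT} = 0.972428
N(−d₁) = 0.307736,  N(−d₂) = 0.409584
Put price V = K·e^{−rT}·N(−d₂) − S·N(−d₁) = 55.071623 − 45.729524 = 9.342098
φ(d₁) = (1/√(2π))·e^{−d₁²/2} = 0.351663
Θ = −S·φ(d₁)·σ/(2√T) + r·K·e^{−rT}·N(−d₂) = −7.646690 + 1.646642 = -6.000049

price = 9.342098
Θ = -6.000049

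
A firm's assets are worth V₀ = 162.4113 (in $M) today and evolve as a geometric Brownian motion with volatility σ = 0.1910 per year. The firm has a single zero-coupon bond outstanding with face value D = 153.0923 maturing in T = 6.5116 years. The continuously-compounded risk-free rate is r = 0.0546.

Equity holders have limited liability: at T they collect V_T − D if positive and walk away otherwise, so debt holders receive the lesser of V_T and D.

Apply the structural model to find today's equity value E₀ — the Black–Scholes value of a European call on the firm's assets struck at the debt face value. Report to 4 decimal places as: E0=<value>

Equity is a call on the firm's assets struck at D = 153.0923:
d₁ = [ln(V₀/D) + (r + σ²/2)T] / (σ√T)
   = [ln(162.4113/153.0923) + (0.0546 + 0.5·0.1910²)·6.5116] / (0.1910·√6.5116)
   = [0.059091 + 0.474308] / 0.487391 = 1.094398
d₂ = d₁ − σ√T = 1.094398 − 0.487391 = 0.607007
N(d₁) = 0.863110,  N(d₂) = 0.728077,  e^(−rT) = 0.700800
E₀ = V₀·N(d₁) − D·e^(−rT)·N(d₂)
   = 162.4113·0.863110 − 153.0923·0.700800·0.728077 = 62.065573

E0=62.0656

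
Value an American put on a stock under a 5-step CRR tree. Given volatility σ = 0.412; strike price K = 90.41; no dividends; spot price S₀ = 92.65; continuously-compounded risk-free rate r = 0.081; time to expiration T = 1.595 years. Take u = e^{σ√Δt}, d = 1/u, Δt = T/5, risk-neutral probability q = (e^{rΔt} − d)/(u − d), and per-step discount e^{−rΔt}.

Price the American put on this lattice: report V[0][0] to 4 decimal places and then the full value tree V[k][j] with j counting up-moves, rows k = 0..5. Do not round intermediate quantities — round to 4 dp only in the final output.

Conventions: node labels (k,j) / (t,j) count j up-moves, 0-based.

Δt=0.31900  u=1.26200  d=0.79239  q=0.49783  discount=0.97449
step 5 (expiry): payoffs max(K−S,0) = 61.4667 44.3136 16.9948 0.0000 0.0000 0.0000
k=4: (k=4,j=0): S=36.5265, K−S=53.8835, hold=51.5774 ⇒ V=53.8835 exercise | (k=4,j=1): S=58.1737, K−S=32.2363, hold=29.9301 ⇒ V=32.2363 exercise | (k=4,j=2): S=92.6500, K−S=0.0000, hold=8.3166 ⇒ V=8.3166 continue | (k=4,j=3): S=147.5585, K−S=0.0000, hold=0.0000 ⇒ V=0.0000 continue | (k=4,j=4): S=235.0083, K−S=0.0000, hold=0.0000 ⇒ V=0.0000 continue
k=3: (k=3,j=0): S=46.0964, K−S=44.3136, hold=42.0074 ⇒ V=44.3136 exercise | (k=3,j=1): S=73.4152, K−S=16.9948, hold=19.8099 ⇒ V=19.8099 continue | (k=3,j=2): S=116.9243, K−S=0.0000, hold=4.0699 ⇒ V=4.0699 continue | (k=3,j=3): S=186.2189, K−S=0.0000, hold=0.0000 ⇒ V=0.0000 continue
k=2: (k=2,j=0): S=58.1737, K−S=32.2363, hold=31.2958 ⇒ V=32.2363 exercise | (k=2,j=1): S=92.6500, K−S=0.0000, hold=11.6687 ⇒ V=11.6687 continue | (k=2,j=2): S=147.5585, K−S=0.0000, hold=1.9916 ⇒ V=1.9916 continue
k=1: (k=1,j=0): S=73.4152, K−S=16.9948, hold=21.4361 ⇒ V=21.4361 continue | (k=1,j=1): S=116.9243, K−S=0.0000, hold=6.6764 ⇒ V=6.6764 continue
k=0: (k=0,j=0): S=92.6500, K−S=0.0000, hold=13.7290 ⇒ V=13.7290 continue

price = 13.7290
tree:
13.7290
21.4361 6.6764
32.2363 11.6687 1.9916
44.3136 19.8099 4.0699 0.0000
53.8835 32.2363 8.3166 0.0000 0.0000
61.4667 44.3136 16.9948 0.0000 0.0000 0.0000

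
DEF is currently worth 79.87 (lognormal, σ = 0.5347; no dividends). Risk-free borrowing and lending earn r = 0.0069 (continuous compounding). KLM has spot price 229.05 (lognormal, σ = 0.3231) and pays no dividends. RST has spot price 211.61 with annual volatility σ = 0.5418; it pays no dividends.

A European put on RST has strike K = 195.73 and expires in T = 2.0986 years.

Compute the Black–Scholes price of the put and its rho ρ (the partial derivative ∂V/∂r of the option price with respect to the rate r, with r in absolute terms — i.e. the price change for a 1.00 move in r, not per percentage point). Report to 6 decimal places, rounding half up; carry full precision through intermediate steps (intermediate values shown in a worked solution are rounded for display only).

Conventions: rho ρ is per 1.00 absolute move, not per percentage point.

price = 52.803686
ρ = -246.227701

σ√T = 0.5418·√2.0986 = 0.784881
d₁ = (ln(S/K) + (r+σ²/2)T) / (σ√T) = (ln(211.61/195.73) + (0.0069+0.5418²/2)·2.0986) / 0.784881 = (0.078009 + 0.322499) / 0.784881 = 0.510279
d₂ = d₁ − σ√T = 0.510279 − 0.784881 = -0.274602
e^{−rT} = 0.985624
N(−d₁) = 0.304928,  N(−d₂) = 0.608189
Put price V = K·e^{−rT}·N(−d₂) − S·N(−d₁) = 117.329506 − 64.525820 = 52.803686
ρ = −K·T·e^{−rT}·N(−d₂) = -246.227701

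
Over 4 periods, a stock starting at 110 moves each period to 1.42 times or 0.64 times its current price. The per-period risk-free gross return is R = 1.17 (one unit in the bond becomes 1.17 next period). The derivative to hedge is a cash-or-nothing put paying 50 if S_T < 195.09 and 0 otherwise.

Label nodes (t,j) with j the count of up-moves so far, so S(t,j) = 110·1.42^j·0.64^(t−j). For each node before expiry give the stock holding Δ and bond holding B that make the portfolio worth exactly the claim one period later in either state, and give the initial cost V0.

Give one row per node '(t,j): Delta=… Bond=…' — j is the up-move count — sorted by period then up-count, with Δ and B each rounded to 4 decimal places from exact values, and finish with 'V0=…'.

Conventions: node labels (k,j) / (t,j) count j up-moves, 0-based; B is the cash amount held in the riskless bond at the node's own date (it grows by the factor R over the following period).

(0,0): Delta=-0.1615 Bond=28.0311
(1,0): Delta=-0.3071 Bond=43.0451
(1,1): Delta=-0.1306 Bond=27.9620
(2,0): Delta=0.0000 Bond=36.5257
(2,1): Delta=-0.3724 Bond=56.8898
(2,2): Delta=-0.0792 Bond=21.3126
(3,0): Delta=0.0000 Bond=42.7350
(3,1): Delta=0.0000 Bond=42.7350
(3,2): Delta=-0.4516 Bond=77.7997
(3,3): Delta=0.0000 Bond=0.0000
V0=10.2627

Under the risk-neutral measure, an up-move has probability p* = (R−d)/(u−d) = 0.6795 and values discount at R = 1.17.
Payoffs at expiry: V(4,0)=50.0000, V(4,1)=50.0000, V(4,2)=50.0000, V(4,3)=0.0000, V(4,4)=0.0000
  t=3,j=0: stock 28.8358 → up 40.9469 (V=50.0000), down 18.4549 (V=50.0000). Price 42.7350; hedge Δ=0.0000, bond B=42.7350.
  t=3,j=1: stock 63.9795 → up 90.8509 (V=50.0000), down 40.9469 (V=50.0000). Price 42.7350; hedge Δ=0.0000, bond B=42.7350.
  t=3,j=2: stock 141.9546 → up 201.5755 (V=0.0000), down 90.8509 (V=50.0000). Price 13.6971; hedge Δ=-0.4516, bond B=77.7997.
  t=3,j=3: stock 314.9617 → up 447.2456 (V=0.0000), down 201.5755 (V=0.0000). Price 0.0000; hedge Δ=0.0000, bond B=0.0000.
  t=2,j=0: stock 45.0560 → up 63.9795 (V=42.7350), down 28.8358 (V=42.7350). Price 36.5257; hedge Δ=0.0000, bond B=36.5257.
  t=2,j=1: stock 99.9680 → up 141.9546 (V=13.6971), down 63.9795 (V=42.7350). Price 19.6617; hedge Δ=-0.3724, bond B=56.8898.
  t=2,j=2: stock 221.8040 → up 314.9617 (V=0.0000), down 141.9546 (V=13.6971). Price 3.7522; hedge Δ=-0.0792, bond B=21.3126.
  t=1,j=0: stock 70.4000 → up 99.9680 (V=19.6617), down 45.0560 (V=36.5257). Price 21.4246; hedge Δ=-0.3071, bond B=43.0451.
  t=1,j=1: stock 156.2000 → up 221.8040 (V=3.7522), down 99.9680 (V=19.6617). Price 7.5653; hedge Δ=-0.1306, bond B=27.9620.
  t=0,j=0: stock 110.0000 → up 156.2000 (V=7.5653), down 70.4000 (V=21.4246). Price 10.2627; hedge Δ=-0.1615, bond B=28.0311.
Sanity check at the root: Δ(0,0)·S0 + B(0,0) reproduces V0 = 10.2627.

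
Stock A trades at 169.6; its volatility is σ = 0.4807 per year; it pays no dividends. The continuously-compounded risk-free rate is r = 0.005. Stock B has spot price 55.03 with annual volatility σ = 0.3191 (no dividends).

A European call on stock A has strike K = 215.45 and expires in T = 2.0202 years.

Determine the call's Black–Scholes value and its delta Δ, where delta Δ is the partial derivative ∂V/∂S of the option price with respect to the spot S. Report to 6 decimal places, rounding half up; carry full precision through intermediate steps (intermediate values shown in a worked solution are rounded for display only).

σ√T = 0.4807·√2.0202 = 0.683237
d₁ = (ln(S/K) + (r+σ²/2)T) / (σ√T) = (ln(169.6/215.45) + (0.005+0.4807²/2)·2.0202) / 0.683237 = (-0.239286 + 0.243507) / 0.683237 = 0.006178
d₂ = d₁ − σ√T = 0.006178 − 0.683237 = -0.677059
e^{−rT} = 0.989950
N(d₁) = 0.502465,  N(d₂) = 0.249184
Call price V = S·N(d₁) − K·e^{−rT}·N(d₂) = 85.218019 − 53.147211 = 32.070808
Δ = N(d₁) = 0.502465

price = 32.070808
Δ = 0.502465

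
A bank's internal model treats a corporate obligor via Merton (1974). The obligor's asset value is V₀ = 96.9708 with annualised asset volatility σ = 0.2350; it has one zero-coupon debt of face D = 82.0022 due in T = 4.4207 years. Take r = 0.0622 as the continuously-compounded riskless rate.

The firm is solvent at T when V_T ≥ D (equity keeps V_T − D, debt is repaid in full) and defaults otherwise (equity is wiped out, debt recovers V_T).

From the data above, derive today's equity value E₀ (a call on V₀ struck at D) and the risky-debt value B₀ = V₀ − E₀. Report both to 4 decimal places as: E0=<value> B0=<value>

Work the structural quantities from V₀ = 96.9708 against face 82.0022:
d₁ = [ln(V₀/D) + (r + σ²/2)T] / (σ√T)
   = [ln(96.9708/82.0022) + (0.0622 + 0.5·0.2350²)·4.4207] / (0.2350·√4.4207)
   = [0.167664 + 0.397034] / 0.494098 = 1.142886
d₂ = d₁ − σ√T = 1.142886 − 0.494098 = 0.648787
N(d₁) = 0.873457,  N(d₂) = 0.741762,  e^(−rT) = 0.759597
E₀ = V₀·N(d₁) − D·e^(−rT)·N(d₂)
   = 96.9708·0.873457 − 82.0022·0.759597·0.741762 = 38.496494
B₀ = V₀ − E₀ = 96.9708 − 38.496494 = 58.474306

E0=38.4965 B0=58.4743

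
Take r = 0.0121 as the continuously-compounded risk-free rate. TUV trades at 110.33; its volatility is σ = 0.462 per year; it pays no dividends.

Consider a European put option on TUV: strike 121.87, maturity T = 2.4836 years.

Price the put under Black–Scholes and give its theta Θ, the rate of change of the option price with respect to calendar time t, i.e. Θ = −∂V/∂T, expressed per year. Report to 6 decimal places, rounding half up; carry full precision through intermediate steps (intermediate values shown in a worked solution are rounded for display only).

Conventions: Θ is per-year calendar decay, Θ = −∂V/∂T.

price = 36.587116
Θ = -5.254175

σ√T = 0.462·√2.4836 = 0.728086
d₁ = (ln(S/K) + (r+σ²/2)T) / (σ√T) = (ln(110.33/121.87) + (0.0121+0.462²/2)·2.4836) / 0.728086 = (-0.099479 + 0.295106) / 0.728086 = 0.268687
d₂ = d₁ − σ√T = 0.268687 − 0.728086 = -0.459399
e^{−rT} = 0.970395
N(−d₁) = 0.394085,  N(−d₂) = 0.677026
Put price V = K·e^{−rT}·N(−d₂) − S·N(−d₁) = 80.066545 − 43.479429 = 36.587116
φ(d₁) = (1/√(2π))·e^{−d₁²/2} = 0.384799
Θ = −S·φ(d₁)·σ/(2√T) + r·K·e^{−rT}·N(−d₂) = −6.222980 + 0.968805 = -5.254175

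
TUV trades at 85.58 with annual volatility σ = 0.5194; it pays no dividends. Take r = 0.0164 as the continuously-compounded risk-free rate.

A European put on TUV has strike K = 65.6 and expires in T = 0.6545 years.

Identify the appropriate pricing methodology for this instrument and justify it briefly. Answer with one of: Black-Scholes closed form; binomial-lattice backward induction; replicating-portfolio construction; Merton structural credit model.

framework: Black-Scholes closed form

Key observation: a European claim on TUV (strike 65.6) — a lognormal (GBM) underlying with constant rate and volatility — has an exact closed-form value; no lattice or capital structure is involved.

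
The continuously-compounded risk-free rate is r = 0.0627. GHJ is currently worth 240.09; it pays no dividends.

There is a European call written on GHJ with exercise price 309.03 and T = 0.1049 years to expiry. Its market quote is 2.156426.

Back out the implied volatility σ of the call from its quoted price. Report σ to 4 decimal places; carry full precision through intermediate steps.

At σ = 0.5721 the Black–Scholes value reproduces the quote:
σ√T = 0.5721·√0.1049 = 0.185293
d₁ = (ln(S/K) + (r+σ²/2)T) / (σ√T) = (ln(240.09/309.03) + (0.0627+0.5721²/2)·0.1049) / 0.185293 = (-0.252425 + 0.023744) / 0.185293 = -1.234154
d₂ = d₁ − σ√T = -1.234154 − 0.185293 = -1.419447
e^{−rT} = 0.993444
N(d₁) = 0.108573,  N(d₂) = 0.077884
V = S·N(d₁) − K·e^{−rT}·N(d₂) = 26.067230 − 23.910803 = 2.156426 (the observed quote) — the price is monotone increasing in volatility, hence this σ is the only solution

sigma = 0.5721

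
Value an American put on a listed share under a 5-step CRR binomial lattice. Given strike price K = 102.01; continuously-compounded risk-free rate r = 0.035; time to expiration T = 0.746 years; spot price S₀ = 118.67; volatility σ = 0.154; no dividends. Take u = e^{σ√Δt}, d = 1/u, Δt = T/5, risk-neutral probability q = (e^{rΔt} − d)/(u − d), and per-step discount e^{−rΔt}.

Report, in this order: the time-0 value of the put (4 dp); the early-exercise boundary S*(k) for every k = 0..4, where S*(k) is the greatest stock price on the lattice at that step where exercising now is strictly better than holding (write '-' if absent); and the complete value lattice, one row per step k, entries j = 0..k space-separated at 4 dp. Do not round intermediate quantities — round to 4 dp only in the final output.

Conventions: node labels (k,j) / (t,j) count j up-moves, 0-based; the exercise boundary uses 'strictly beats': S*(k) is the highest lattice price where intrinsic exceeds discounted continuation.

price = 0.6850
boundary = - - - - 93.5417
tree:
0.6850
1.3144 0.1317
2.4900 0.2811 0.0000
4.6412 0.6002 0.0000 0.0000
8.4683 1.2812 0.0000 0.0000 0.0000
13.8703 2.7351 0.0000 0.0000 0.0000 0.0000

Δt=0.14920  u=1.06129  d=0.94225  q=0.52912  discount=0.99479
step 5 (expiry): payoffs max(K−S,0) = 13.8703 2.7351 0.0000 0.0000 0.0000 0.0000
step 4: (k=4,j=0): S=93.5417, K−S=8.4683, hold=7.9369 ⇒ V=8.4683 exercise | (k=4,j=1): S=105.3594, K−S=0.0000, hold=1.2812 ⇒ V=1.2812 continue | (k=4,j=2): S=118.6700, K−S=0.0000, hold=0.0000 ⇒ V=0.0000 continue | (k=4,j=3): S=133.6622, K−S=0.0000, hold=0.0000 ⇒ V=0.0000 continue | (k=4,j=4): S=150.5485, K−S=0.0000, hold=0.0000 ⇒ V=0.0000 continue  boundary S*=93.5417
step 3: (k=3,j=0): S=99.2749, K−S=2.7351, hold=4.6412 ⇒ V=4.6412 continue | (k=3,j=1): S=111.8168, K−S=0.0000, hold=0.6002 ⇒ V=0.6002 continue | (k=3,j=2): S=125.9432, K−S=0.0000, hold=0.0000 ⇒ V=0.0000 continue | (k=3,j=3): S=141.8543, K−S=0.0000, hold=0.0000 ⇒ V=0.0000 continue  boundary S*=-
step 2: (k=2,j=0): S=105.3594, K−S=0.0000, hold=2.4900 ⇒ V=2.4900 continue | (k=2,j=1): S=118.6700, K−S=0.0000, hold=0.2811 ⇒ V=0.2811 continue | (k=2,j=2): S=133.6622, K−S=0.0000, hold=0.0000 ⇒ V=0.0000 continue  boundary S*=-
step 1: (k=1,j=0): S=111.8168, K−S=0.0000, hold=1.3144 ⇒ V=1.3144 continue | (k=1,j=1): S=125.9432, K−S=0.0000, hold=0.1317 ⇒ V=0.1317 continue  boundary S*=-
step 0: (k=0,j=0): S=118.6700, K−S=0.0000, hold=0.6850 ⇒ V=0.6850 continue  boundary S*=-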